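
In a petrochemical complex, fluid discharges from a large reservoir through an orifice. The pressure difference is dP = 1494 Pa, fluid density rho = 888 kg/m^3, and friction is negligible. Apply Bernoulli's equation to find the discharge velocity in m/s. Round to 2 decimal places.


v = sqrt(2*dP/rho)
v = sqrt(2*1494/888)
v = sqrt(3.364865)
v = 1.83 m/s


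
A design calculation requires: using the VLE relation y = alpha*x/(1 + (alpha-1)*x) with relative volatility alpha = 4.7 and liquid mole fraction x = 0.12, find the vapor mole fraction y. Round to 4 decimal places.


y = alpha*x / (1 + (alpha-1)*x)
y = 4.7*0.12 / (1 + (4.7-1)*0.12)
y = 0.564 / (1 + 0.444)
y = 0.564 / 1.444
y = 0.3906


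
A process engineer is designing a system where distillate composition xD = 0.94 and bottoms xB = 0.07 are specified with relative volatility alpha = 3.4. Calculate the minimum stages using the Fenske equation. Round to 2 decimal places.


N_min = ln((xD*(1-xB))/(xB*(1-xD))) / ln(alpha)
Numerator inside ln: 0.8742 / 0.0042 = 208.142857
ln(208.142857) = 5.338225
ln(alpha) = ln(3.4) = 1.223775
N_min = 5.338225 / 1.223775 = 4.36


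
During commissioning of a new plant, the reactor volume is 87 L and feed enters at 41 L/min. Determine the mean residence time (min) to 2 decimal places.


tau = V / v0
tau = 87 / 41
tau = 2.12 min


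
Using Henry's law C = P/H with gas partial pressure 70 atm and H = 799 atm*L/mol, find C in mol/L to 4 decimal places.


C = P / H
C = 70 / 799
C = 0.0876 mol/L


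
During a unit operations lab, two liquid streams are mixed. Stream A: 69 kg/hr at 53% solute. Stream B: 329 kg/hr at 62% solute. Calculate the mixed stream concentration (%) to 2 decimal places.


Mass balance on solute: F1*x1 + F2*x2 = F3*x3
F3 = F1 + F2 = 69 + 329 = 398 kg/hr
x3 = (F1*x1 + F2*x2)/F3
x3 = (69*0.53 + 329*0.62) / 398
x3 = 60.44%


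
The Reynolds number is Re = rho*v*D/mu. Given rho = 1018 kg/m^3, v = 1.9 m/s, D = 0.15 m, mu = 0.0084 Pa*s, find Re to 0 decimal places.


Re = rho * v * D / mu
Re = 1018 * 1.9 * 0.15 / 0.0084
Re = 290.13 / 0.0084
Re = 34539


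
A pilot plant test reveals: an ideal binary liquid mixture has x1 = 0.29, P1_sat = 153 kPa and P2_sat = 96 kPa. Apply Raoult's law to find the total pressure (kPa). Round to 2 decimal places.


P = x1*P1_sat + x2*P2_sat
x2 = 1 - x1 = 1 - 0.29 = 0.71
P = 0.29*153 + 0.71*96
P = 44.37 + 68.16
P = 112.53 kPa


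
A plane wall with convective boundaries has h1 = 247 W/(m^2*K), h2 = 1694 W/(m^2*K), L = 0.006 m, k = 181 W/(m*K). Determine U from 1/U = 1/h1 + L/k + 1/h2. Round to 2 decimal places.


1/U = 1/h1 + L/k + 1/h2
1/U = 1/247 + 0.006/181 + 1/1694
1/U = 0.004048583 + 3.31492e-05 + 0.0005903188
1/U = 0.004672051
U = 214.04 W/(m^2*K)


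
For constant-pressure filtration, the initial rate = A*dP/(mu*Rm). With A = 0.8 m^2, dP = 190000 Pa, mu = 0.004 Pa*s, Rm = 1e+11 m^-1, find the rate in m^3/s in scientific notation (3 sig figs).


rate = A * dP / (mu * Rm)
rate = 0.8 * 190000 / (0.004 * 1e+11)
rate = 152000.0 / 4.000e+08
rate = 3.80e-04 m^3/s


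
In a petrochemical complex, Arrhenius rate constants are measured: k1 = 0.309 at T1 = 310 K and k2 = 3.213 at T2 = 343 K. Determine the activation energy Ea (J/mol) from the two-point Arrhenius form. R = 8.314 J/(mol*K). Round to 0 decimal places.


Ea = R * ln(k2/k1) / (1/T1 - 1/T2)
ln(k2/k1) = ln(3.213/0.309) = 2.3416191
1/T1 - 1/T2 = 1/310 - 1/343 = 0.000310354557
Ea = 8.314 * 2.3416191 / 0.000310354557
Ea = 62729 J/mol


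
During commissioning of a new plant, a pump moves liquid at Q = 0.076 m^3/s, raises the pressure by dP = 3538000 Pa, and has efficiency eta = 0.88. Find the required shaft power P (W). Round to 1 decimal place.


P = Q * dP / eta
P = 0.076 * 3538000 / 0.88
P = 268888.0 / 0.88
P = 305554.5 W


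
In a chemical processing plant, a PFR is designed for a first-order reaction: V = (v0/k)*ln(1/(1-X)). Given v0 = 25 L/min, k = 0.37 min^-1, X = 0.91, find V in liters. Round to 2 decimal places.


V = (v0/k) * ln(1/(1-X))
V = (25/0.37) * ln(1/(1-0.91))
V = 67.567568 * ln(11.111111)
V = 67.567568 * 2.407946
V = 162.70 L


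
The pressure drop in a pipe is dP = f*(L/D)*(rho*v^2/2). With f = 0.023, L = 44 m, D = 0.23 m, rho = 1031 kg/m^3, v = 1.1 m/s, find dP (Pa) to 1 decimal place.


dP = f * (L/D) * (rho*v^2/2)
dP = 0.023 * (44/0.23) * (1031*1.1^2/2)
L/D = 191.30434783
rho*v^2/2 = 1031*1.21/2 = 623.755
dP = 0.023 * 191.30434783 * 623.755
dP = 2744.5 Pa


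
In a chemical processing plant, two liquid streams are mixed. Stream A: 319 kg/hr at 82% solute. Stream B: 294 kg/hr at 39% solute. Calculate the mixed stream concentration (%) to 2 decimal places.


Mass balance on solute: F1*x1 + F2*x2 = F3*x3
F3 = F1 + F2 = 319 + 294 = 613 kg/hr
x3 = (F1*x1 + F2*x2)/F3
x3 = (319*0.82 + 294*0.39) / 613
x3 = 61.38%


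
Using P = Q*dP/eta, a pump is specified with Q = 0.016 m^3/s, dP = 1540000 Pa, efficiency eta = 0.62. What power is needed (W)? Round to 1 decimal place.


P = Q * dP / eta
P = 0.016 * 1540000 / 0.62
P = 24640.0 / 0.62
P = 39741.9 W


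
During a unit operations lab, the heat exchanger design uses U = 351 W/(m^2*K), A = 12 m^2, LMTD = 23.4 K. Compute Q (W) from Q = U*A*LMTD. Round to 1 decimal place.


Q = U * A * LMTD
Q = 351 * 12 * 23.4
Q = 98560.8 W


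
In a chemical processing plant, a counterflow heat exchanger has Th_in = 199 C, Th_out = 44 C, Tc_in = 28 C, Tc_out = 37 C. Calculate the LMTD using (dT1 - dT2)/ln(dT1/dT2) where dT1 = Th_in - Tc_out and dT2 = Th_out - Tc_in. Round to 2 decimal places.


dT1 = Th_in - Tc_out = 199 - 37 = 162
dT2 = Th_out - Tc_in = 44 - 28 = 16
LMTD = (dT1 - dT2) / ln(dT1/dT2)
LMTD = (162 - 16) / ln(162/16)
LMTD = 63.07 K


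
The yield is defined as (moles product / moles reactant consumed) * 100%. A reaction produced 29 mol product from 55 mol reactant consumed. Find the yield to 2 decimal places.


Yield = (moles product / moles consumed) * 100%
Yield = (29 / 55) * 100
Yield = 0.5273 * 100
Yield = 52.73%


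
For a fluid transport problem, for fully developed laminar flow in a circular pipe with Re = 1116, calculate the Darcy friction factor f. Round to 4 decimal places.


f = 64 / Re
f = 64 / 1116
f = 0.0573


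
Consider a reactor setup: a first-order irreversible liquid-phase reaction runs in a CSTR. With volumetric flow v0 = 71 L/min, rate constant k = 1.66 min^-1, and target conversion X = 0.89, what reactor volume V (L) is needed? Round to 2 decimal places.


V = v0 * X / (k * (1 - X))
V = 71 * 0.89 / (1.66 * (1 - 0.89))
V = 63.19 / (1.66 * 0.11)
V = 63.19 / 0.1826
V = 346.06 L


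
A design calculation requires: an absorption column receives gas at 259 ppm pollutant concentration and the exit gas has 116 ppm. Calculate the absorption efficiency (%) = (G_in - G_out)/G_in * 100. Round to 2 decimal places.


Efficiency = (G_in - G_out) / G_in * 100%
Efficiency = (259 - 116) / 259 * 100
Efficiency = 143 / 259 * 100
Efficiency = 55.21%


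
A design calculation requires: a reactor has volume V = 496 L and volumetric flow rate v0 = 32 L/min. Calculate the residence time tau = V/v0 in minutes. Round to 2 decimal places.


tau = V / v0
tau = 496 / 32
tau = 15.50 min


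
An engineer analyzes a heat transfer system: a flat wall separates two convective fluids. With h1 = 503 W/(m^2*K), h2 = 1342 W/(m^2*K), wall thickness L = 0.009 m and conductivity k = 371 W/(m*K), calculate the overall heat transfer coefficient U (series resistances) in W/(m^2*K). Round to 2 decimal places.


1/U = 1/h1 + L/k + 1/h2
1/U = 1/503 + 0.009/371 + 1/1342
1/U = 0.0019880716 + 2.42588e-05 + 0.0007451565
1/U = 0.0027574869
U = 362.65 W/(m^2*K)


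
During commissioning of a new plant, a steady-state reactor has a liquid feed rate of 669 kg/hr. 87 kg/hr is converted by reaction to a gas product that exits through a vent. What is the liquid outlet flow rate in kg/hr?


Steady-state mass balance on the main outlet: F_out = F_in - F_removed
F_out = 669 - 87
F_out = 582 kg/hr


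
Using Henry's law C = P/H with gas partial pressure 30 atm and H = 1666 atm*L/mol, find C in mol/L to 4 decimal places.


C = P / H
C = 30 / 1666
C = 0.0180 mol/L


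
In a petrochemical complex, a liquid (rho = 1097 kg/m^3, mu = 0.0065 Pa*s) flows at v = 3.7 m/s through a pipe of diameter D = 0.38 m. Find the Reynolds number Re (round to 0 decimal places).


Re = rho * v * D / mu
Re = 1097 * 3.7 * 0.38 / 0.0065
Re = 1542.382 / 0.0065
Re = 237290


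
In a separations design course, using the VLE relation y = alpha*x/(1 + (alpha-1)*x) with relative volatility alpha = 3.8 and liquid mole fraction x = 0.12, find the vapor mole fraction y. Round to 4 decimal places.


y = alpha*x / (1 + (alpha-1)*x)
y = 3.8*0.12 / (1 + (3.8-1)*0.12)
y = 0.456 / (1 + 0.336)
y = 0.456 / 1.336
y = 0.3413


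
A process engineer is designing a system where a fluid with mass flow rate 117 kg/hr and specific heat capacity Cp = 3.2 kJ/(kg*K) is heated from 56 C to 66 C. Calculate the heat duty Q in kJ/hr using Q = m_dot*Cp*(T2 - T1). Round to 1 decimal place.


Q = m_dot * Cp * (T2 - T1)
Q = 117 * 3.2 * (66 - 56)
Q = 117 * 3.2 * 10
Q = 3744.0 kJ/hr


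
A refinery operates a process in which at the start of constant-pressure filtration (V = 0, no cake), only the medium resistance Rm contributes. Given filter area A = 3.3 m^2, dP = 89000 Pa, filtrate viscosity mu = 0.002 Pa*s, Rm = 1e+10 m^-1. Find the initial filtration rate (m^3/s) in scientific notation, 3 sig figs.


rate = A * dP / (mu * Rm)
rate = 3.3 * 89000 / (0.002 * 1e+10)
rate = 293700.0 / 2.000e+07
rate = 1.47e-02 m^3/s


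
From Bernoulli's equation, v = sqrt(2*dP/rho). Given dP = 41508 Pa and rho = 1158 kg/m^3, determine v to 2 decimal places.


v = sqrt(2*dP/rho)
v = sqrt(2*41508/1158)
v = sqrt(71.689119)
v = 8.47 m/s


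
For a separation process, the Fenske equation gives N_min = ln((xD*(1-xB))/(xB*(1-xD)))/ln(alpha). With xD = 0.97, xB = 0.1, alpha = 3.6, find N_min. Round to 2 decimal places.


N_min = ln((xD*(1-xB))/(xB*(1-xD))) / ln(alpha)
Numerator inside ln: 0.873 / 0.003 = 291.0
ln(291.0) = 5.673323
ln(alpha) = ln(3.6) = 1.280934
N_min = 5.673323 / 1.280934 = 4.43


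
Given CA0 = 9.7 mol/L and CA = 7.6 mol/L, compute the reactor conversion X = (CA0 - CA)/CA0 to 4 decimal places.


X = (CA0 - CA) / CA0
X = (9.7 - 7.6) / 9.7
X = 2.1 / 9.7
X = 0.2165


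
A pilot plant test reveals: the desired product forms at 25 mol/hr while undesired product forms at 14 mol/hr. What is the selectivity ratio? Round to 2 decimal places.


S = desired product rate / undesired product rate
S = 25 / 14
S = 1.79


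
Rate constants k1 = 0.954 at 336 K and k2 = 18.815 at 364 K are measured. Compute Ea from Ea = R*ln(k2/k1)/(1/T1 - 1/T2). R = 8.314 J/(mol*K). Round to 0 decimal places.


Ea = R * ln(k2/k1) / (1/T1 - 1/T2)
ln(k2/k1) = ln(18.815/0.954) = 2.981746
1/T1 - 1/T2 = 1/336 - 1/364 = 0.000228937729
Ea = 8.314 * 2.981746 / 0.000228937729
Ea = 108284 J/mol


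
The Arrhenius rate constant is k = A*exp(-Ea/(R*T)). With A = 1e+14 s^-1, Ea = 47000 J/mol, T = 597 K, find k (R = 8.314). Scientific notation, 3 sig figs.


k = A * exp(-Ea/(R*T))
k = 1e+14 * exp(-47000 / (8.314 * 597))
k = 1e+14 * exp(-9.469205)
k = 7.72e+09


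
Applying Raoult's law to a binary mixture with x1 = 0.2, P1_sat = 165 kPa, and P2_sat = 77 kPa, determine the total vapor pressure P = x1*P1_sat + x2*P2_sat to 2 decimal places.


P = x1*P1_sat + x2*P2_sat
x2 = 1 - x1 = 1 - 0.2 = 0.8
P = 0.2*165 + 0.8*77
P = 33.0 + 61.6
P = 94.60 kPa


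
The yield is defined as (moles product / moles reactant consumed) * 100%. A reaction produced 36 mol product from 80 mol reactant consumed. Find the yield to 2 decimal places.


Yield = (moles product / moles consumed) * 100%
Yield = (36 / 80) * 100
Yield = 0.45 * 100
Yield = 45.00%


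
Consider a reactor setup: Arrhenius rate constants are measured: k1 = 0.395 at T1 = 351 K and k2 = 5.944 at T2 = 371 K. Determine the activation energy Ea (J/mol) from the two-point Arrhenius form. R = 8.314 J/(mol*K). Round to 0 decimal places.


Ea = R * ln(k2/k1) / (1/T1 - 1/T2)
ln(k2/k1) = ln(5.944/0.395) = 2.7112518
1/T1 - 1/T2 = 1/351 - 1/371 = 0.000153585059
Ea = 8.314 * 2.7112518 / 0.000153585059
Ea = 146768 J/mol


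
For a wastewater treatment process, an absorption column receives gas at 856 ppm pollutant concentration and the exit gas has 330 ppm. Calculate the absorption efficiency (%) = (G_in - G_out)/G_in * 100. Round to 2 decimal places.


Efficiency = (G_in - G_out) / G_in * 100%
Efficiency = (856 - 330) / 856 * 100
Efficiency = 526 / 856 * 100
Efficiency = 61.45%


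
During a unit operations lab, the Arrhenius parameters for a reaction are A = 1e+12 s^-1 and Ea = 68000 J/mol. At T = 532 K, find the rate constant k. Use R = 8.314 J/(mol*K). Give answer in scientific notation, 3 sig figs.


k = A * exp(-Ea/(R*T))
k = 1e+12 * exp(-68000 / (8.314 * 532))
k = 1e+12 * exp(-15.374014)
k = 2.10e+05


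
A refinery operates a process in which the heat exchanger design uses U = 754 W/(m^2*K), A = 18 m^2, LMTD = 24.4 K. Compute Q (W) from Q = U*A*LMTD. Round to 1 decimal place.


Q = U * A * LMTD
Q = 754 * 18 * 24.4
Q = 331156.8 W


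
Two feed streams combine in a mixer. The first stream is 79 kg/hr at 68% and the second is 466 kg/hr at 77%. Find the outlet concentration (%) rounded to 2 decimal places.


Mass balance on solute: F1*x1 + F2*x2 = F3*x3
F3 = F1 + F2 = 79 + 466 = 545 kg/hr
x3 = (F1*x1 + F2*x2)/F3
x3 = (79*0.68 + 466*0.77) / 545
x3 = 75.70%


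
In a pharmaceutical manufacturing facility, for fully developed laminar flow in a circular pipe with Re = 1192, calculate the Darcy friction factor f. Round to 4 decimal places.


f = 64 / Re
f = 64 / 1192
f = 0.0537


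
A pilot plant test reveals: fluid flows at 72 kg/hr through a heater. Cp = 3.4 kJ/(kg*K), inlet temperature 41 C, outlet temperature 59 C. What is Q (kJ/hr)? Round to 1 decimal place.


Q = m_dot * Cp * (T2 - T1)
Q = 72 * 3.4 * (59 - 41)
Q = 72 * 3.4 * 18
Q = 4406.4 kJ/hr


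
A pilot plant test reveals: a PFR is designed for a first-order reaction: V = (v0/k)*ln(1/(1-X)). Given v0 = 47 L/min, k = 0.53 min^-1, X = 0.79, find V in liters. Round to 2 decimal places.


V = (v0/k) * ln(1/(1-X))
V = (47/0.53) * ln(1/(1-0.79))
V = 88.679245 * ln(4.761905)
V = 88.679245 * 1.560648
V = 138.40 L


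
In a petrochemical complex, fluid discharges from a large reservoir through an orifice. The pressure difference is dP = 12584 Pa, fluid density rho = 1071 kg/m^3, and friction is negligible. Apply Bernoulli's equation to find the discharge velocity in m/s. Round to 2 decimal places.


v = sqrt(2*dP/rho)
v = sqrt(2*12584/1071)
v = sqrt(23.499533)
v = 4.85 m/s


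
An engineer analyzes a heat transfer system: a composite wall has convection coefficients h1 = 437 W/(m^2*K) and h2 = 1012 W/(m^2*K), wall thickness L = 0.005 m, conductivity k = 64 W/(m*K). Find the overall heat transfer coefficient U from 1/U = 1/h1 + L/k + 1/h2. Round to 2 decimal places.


1/U = 1/h1 + L/k + 1/h2
1/U = 1/437 + 0.005/64 + 1/1012
1/U = 0.0022883295 + 7.8125e-05 + 0.0009881423
1/U = 0.0033545968
U = 298.10 W/(m^2*K)


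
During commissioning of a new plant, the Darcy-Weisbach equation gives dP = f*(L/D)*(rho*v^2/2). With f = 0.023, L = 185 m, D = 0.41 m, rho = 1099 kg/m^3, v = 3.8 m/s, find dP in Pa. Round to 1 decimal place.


dP = f * (L/D) * (rho*v^2/2)
dP = 0.023 * (185/0.41) * (1099*3.8^2/2)
L/D = 451.2195122
rho*v^2/2 = 1099*14.44/2 = 7934.78
dP = 0.023 * 451.2195122 * 7934.78
dP = 82347.5 Pa


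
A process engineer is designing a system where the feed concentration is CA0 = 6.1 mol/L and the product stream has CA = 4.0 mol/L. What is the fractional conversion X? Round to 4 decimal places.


X = (CA0 - CA) / CA0
X = (6.1 - 4.0) / 6.1
X = 2.1 / 6.1
X = 0.3443


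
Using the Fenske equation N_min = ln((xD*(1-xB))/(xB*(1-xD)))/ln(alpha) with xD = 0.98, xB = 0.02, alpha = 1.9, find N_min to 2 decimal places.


N_min = ln((xD*(1-xB))/(xB*(1-xD))) / ln(alpha)
Numerator inside ln: 0.9604 / 0.0004 = 2401.0
ln(2401.0) = 7.783641
ln(alpha) = ln(1.9) = 0.641854
N_min = 7.783641 / 0.641854 = 12.13


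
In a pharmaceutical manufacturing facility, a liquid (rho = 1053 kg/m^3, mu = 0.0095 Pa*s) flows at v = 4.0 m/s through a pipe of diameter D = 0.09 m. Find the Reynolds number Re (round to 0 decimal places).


Re = rho * v * D / mu
Re = 1053 * 4.0 * 0.09 / 0.0095
Re = 379.08 / 0.0095
Re = 39903


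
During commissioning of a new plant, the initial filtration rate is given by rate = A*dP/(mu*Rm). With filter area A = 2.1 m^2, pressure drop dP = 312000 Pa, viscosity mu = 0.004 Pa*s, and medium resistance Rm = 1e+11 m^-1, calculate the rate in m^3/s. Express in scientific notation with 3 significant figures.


rate = A * dP / (mu * Rm)
rate = 2.1 * 312000 / (0.004 * 1e+11)
rate = 655200.0 / 4.000e+08
rate = 1.64e-03 m^3/s


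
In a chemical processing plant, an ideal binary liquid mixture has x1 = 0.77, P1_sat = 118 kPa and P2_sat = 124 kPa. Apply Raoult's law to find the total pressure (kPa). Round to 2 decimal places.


P = x1*P1_sat + x2*P2_sat
x2 = 1 - x1 = 1 - 0.77 = 0.23
P = 0.77*118 + 0.23*124
P = 90.86 + 28.52
P = 119.38 kPa


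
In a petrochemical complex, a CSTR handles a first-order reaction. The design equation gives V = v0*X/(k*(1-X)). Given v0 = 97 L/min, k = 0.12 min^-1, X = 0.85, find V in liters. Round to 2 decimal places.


V = v0 * X / (k * (1 - X))
V = 97 * 0.85 / (0.12 * (1 - 0.85))
V = 82.45 / (0.12 * 0.15)
V = 82.45 / 0.018
V = 4580.56 L


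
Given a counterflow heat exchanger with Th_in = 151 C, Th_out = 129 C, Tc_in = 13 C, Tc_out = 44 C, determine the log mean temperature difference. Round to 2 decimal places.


dT1 = Th_in - Tc_out = 151 - 44 = 107
dT2 = Th_out - Tc_in = 129 - 13 = 116
LMTD = (dT1 - dT2) / ln(dT1/dT2)
LMTD = (107 - 116) / ln(107/116)
LMTD = 111.44 K


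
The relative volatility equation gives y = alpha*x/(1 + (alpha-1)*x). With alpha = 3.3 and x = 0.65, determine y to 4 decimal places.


y = alpha*x / (1 + (alpha-1)*x)
y = 3.3*0.65 / (1 + (3.3-1)*0.65)
y = 2.145 / (1 + 1.495)
y = 2.145 / 2.495
y = 0.8597


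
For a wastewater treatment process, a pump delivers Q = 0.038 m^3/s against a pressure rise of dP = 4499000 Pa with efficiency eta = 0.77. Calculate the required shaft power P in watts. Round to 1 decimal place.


P = Q * dP / eta
P = 0.038 * 4499000 / 0.77
P = 170962.0 / 0.77
P = 222028.6 W


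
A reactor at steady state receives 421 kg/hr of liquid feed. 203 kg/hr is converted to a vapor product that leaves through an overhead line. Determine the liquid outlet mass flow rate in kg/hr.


Steady-state mass balance on the main outlet: F_out = F_in - F_removed
F_out = 421 - 203
F_out = 218 kg/hr


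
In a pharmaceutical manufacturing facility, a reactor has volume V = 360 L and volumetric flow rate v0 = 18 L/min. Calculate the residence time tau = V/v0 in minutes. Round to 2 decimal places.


tau = V / v0
tau = 360 / 18
tau = 20.00 min


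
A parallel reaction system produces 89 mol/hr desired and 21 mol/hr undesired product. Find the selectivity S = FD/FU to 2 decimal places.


S = desired product rate / undesired product rate
S = 89 / 21
S = 4.24


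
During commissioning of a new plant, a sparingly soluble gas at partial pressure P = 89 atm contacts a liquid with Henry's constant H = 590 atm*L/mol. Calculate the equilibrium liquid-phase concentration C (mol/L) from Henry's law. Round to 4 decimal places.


C = P / H
C = 89 / 590
C = 0.1508 mol/L


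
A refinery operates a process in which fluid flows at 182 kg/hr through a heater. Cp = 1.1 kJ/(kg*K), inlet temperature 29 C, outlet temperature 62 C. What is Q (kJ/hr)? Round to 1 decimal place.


Q = m_dot * Cp * (T2 - T1)
Q = 182 * 1.1 * (62 - 29)
Q = 182 * 1.1 * 33
Q = 6606.6 kJ/hr


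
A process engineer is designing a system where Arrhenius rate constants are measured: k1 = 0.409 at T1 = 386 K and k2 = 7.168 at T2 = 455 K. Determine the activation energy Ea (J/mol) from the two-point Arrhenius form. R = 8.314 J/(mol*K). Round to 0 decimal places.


Ea = R * ln(k2/k1) / (1/T1 - 1/T2)
ln(k2/k1) = ln(7.168/0.409) = 2.8636668
1/T1 - 1/T2 = 1/386 - 1/455 = 0.000392871377
Ea = 8.314 * 2.8636668 / 0.000392871377
Ea = 60601 J/mol


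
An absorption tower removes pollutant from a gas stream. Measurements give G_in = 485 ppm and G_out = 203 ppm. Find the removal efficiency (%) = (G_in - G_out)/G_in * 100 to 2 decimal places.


Efficiency = (G_in - G_out) / G_in * 100%
Efficiency = (485 - 203) / 485 * 100
Efficiency = 282 / 485 * 100
Efficiency = 58.14%


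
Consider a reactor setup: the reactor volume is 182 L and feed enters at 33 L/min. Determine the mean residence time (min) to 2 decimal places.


tau = V / v0
tau = 182 / 33
tau = 5.52 min


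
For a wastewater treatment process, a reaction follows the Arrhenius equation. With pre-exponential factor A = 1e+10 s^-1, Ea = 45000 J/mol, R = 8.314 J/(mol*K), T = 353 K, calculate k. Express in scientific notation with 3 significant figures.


k = A * exp(-Ea/(R*T))
k = 1e+10 * exp(-45000 / (8.314 * 353))
k = 1e+10 * exp(-15.333023)
k = 2.19e+03


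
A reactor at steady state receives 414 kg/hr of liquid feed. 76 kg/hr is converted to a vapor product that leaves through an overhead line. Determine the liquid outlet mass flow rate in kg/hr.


Steady-state mass balance on the main outlet: F_out = F_in - F_removed
F_out = 414 - 76
F_out = 338 kg/hr


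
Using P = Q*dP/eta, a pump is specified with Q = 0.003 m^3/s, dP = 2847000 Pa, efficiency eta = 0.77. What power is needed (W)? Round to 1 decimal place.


P = Q * dP / eta
P = 0.003 * 2847000 / 0.77
P = 8541.0 / 0.77
P = 11092.2 W


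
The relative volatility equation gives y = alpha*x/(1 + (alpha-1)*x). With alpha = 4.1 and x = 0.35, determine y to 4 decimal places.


y = alpha*x / (1 + (alpha-1)*x)
y = 4.1*0.35 / (1 + (4.1-1)*0.35)
y = 1.435 / (1 + 1.085)
y = 1.435 / 2.085
y = 0.6882


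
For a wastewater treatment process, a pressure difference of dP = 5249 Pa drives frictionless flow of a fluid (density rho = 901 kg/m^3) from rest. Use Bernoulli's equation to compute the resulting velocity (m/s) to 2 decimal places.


v = sqrt(2*dP/rho)
v = sqrt(2*5249/901)
v = sqrt(11.651498)
v = 3.41 m/s


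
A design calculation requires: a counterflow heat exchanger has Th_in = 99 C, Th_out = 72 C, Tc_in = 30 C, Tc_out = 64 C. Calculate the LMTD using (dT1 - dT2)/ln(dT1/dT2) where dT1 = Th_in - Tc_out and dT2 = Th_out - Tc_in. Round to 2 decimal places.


dT1 = Th_in - Tc_out = 99 - 64 = 35
dT2 = Th_out - Tc_in = 72 - 30 = 42
LMTD = (dT1 - dT2) / ln(dT1/dT2)
LMTD = (35 - 42) / ln(35/42)
LMTD = 38.39 K


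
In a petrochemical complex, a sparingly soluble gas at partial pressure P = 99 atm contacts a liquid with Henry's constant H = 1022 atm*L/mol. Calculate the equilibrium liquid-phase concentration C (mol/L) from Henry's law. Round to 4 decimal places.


C = P / H
C = 99 / 1022
C = 0.0969 mol/L


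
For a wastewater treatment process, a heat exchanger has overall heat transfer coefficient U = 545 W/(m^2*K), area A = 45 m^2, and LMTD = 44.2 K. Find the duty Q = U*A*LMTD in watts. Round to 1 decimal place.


Q = U * A * LMTD
Q = 545 * 45 * 44.2
Q = 1084005.0 W


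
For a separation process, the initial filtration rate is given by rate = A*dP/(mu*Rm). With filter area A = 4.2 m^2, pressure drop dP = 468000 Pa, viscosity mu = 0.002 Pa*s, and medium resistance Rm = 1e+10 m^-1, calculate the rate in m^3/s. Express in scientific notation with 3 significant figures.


rate = A * dP / (mu * Rm)
rate = 4.2 * 468000 / (0.002 * 1e+10)
rate = 1965600.0 / 2.000e+07
rate = 9.83e-02 m^3/s


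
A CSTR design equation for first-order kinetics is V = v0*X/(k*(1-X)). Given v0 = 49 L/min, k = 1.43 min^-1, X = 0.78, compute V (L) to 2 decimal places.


V = v0 * X / (k * (1 - X))
V = 49 * 0.78 / (1.43 * (1 - 0.78))
V = 38.22 / (1.43 * 0.22)
V = 38.22 / 0.3146
V = 121.49 L


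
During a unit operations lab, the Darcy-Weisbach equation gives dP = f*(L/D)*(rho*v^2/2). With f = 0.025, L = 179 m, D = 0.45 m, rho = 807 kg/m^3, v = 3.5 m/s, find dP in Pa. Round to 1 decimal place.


dP = f * (L/D) * (rho*v^2/2)
dP = 0.025 * (179/0.45) * (807*3.5^2/2)
L/D = 397.77777778
rho*v^2/2 = 807*12.25/2 = 4942.875
dP = 0.025 * 397.77777778 * 4942.875
dP = 49154.1 Pa


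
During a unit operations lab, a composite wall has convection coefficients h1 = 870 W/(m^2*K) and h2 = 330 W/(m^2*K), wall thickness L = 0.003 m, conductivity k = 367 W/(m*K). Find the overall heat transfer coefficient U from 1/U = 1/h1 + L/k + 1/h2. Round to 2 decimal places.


1/U = 1/h1 + L/k + 1/h2
1/U = 1/870 + 0.003/367 + 1/330
1/U = 0.0011494253 + 8.1744e-06 + 0.003030303
1/U = 0.0041879027
U = 238.78 W/(m^2*K)


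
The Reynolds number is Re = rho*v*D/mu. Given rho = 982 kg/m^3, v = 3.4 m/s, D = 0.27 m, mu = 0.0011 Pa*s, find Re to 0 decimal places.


Re = rho * v * D / mu
Re = 982 * 3.4 * 0.27 / 0.0011
Re = 901.476 / 0.0011
Re = 819524


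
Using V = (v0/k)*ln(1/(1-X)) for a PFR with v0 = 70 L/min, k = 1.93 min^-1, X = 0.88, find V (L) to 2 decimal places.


V = (v0/k) * ln(1/(1-X))
V = (70/1.93) * ln(1/(1-0.88))
V = 36.26943 * ln(8.333333)
V = 36.26943 * 2.120263
V = 76.90 L


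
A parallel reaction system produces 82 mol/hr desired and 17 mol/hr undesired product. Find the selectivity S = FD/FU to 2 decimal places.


S = desired product rate / undesired product rate
S = 82 / 17
S = 4.82


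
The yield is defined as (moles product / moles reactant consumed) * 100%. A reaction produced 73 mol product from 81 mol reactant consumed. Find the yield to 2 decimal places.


Yield = (moles product / moles consumed) * 100%
Yield = (73 / 81) * 100
Yield = 0.9012 * 100
Yield = 90.12%


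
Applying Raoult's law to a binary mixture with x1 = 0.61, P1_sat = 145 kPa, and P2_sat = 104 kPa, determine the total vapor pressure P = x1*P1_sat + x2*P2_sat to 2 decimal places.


P = x1*P1_sat + x2*P2_sat
x2 = 1 - x1 = 1 - 0.61 = 0.39
P = 0.61*145 + 0.39*104
P = 88.45 + 40.56
P = 129.01 kPa


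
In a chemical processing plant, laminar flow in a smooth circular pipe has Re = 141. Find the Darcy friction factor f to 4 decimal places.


f = 64 / Re
f = 64 / 141
f = 0.4539


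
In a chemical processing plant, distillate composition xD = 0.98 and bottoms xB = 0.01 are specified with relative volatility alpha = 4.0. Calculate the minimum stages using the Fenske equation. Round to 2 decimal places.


N_min = ln((xD*(1-xB))/(xB*(1-xD))) / ln(alpha)
Numerator inside ln: 0.9702 / 0.0002 = 4851.0
ln(4851.0) = 8.48694
ln(alpha) = ln(4.0) = 1.386294
N_min = 8.48694 / 1.386294 = 6.12


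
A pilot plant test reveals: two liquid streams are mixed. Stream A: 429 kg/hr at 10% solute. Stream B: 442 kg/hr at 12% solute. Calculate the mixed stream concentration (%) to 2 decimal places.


Mass balance on solute: F1*x1 + F2*x2 = F3*x3
F3 = F1 + F2 = 429 + 442 = 871 kg/hr
x3 = (F1*x1 + F2*x2)/F3
x3 = (429*0.1 + 442*0.12) / 871
x3 = 11.01%


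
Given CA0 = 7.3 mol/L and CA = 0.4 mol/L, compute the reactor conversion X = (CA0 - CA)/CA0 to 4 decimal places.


X = (CA0 - CA) / CA0
X = (7.3 - 0.4) / 7.3
X = 6.9 / 7.3
X = 0.9452


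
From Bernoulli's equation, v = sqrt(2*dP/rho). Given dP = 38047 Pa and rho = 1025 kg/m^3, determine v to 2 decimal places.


v = sqrt(2*dP/rho)
v = sqrt(2*38047/1025)
v = sqrt(74.238049)
v = 8.62 m/s


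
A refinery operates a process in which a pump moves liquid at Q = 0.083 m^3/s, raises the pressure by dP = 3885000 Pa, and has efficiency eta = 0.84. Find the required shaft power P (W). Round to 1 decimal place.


P = Q * dP / eta
P = 0.083 * 3885000 / 0.84
P = 322455.0 / 0.84
P = 383875.0 W


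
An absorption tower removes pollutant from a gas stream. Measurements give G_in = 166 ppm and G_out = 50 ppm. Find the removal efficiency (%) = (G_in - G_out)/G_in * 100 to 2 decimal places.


Efficiency = (G_in - G_out) / G_in * 100%
Efficiency = (166 - 50) / 166 * 100
Efficiency = 116 / 166 * 100
Efficiency = 69.88%


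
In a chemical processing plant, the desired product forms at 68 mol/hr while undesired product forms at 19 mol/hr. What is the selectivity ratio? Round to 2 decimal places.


S = desired product rate / undesired product rate
S = 68 / 19
S = 3.58


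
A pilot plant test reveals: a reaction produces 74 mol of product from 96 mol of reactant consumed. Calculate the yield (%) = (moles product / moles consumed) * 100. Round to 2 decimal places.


Yield = (moles product / moles consumed) * 100%
Yield = (74 / 96) * 100
Yield = 0.7708 * 100
Yield = 77.08%


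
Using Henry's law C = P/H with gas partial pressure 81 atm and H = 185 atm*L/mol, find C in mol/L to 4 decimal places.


C = P / H
C = 81 / 185
C = 0.4378 mol/L


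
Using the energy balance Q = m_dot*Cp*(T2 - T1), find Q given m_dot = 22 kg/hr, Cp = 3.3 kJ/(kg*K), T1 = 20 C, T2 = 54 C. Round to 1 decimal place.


Q = m_dot * Cp * (T2 - T1)
Q = 22 * 3.3 * (54 - 20)
Q = 22 * 3.3 * 34
Q = 2468.4 kJ/hr


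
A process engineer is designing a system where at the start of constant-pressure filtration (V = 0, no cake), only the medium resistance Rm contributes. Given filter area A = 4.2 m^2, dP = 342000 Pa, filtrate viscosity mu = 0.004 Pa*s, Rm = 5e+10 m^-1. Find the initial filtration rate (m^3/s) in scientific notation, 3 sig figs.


rate = A * dP / (mu * Rm)
rate = 4.2 * 342000 / (0.004 * 5e+10)
rate = 1436400.0 / 2.000e+08
rate = 7.18e-03 m^3/s


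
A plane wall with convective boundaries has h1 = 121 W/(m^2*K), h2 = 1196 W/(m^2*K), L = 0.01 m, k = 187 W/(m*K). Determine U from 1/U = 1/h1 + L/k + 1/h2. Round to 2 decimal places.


1/U = 1/h1 + L/k + 1/h2
1/U = 1/121 + 0.01/187 + 1/1196
1/U = 0.0082644628 + 5.34759e-05 + 0.0008361204
1/U = 0.0091540591
U = 109.24 W/(m^2*K)


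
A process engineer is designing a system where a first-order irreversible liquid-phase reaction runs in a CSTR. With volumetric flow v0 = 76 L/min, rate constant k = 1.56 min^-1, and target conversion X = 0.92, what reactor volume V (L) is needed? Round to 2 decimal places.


V = v0 * X / (k * (1 - X))
V = 76 * 0.92 / (1.56 * (1 - 0.92))
V = 69.92 / (1.56 * 0.08)
V = 69.92 / 0.1248
V = 560.26 L


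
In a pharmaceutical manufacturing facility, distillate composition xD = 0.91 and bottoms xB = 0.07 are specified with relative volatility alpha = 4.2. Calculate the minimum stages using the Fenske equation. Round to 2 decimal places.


N_min = ln((xD*(1-xB))/(xB*(1-xD))) / ln(alpha)
Numerator inside ln: 0.8463 / 0.0063 = 134.333333
ln(134.333333) = 4.900324
ln(alpha) = ln(4.2) = 1.435085
N_min = 4.900324 / 1.435085 = 3.41


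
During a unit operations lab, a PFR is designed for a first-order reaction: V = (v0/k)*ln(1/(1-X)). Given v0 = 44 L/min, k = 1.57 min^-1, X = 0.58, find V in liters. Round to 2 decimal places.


V = (v0/k) * ln(1/(1-X))
V = (44/1.57) * ln(1/(1-0.58))
V = 28.025478 * ln(2.380952)
V = 28.025478 * 0.8675
V = 24.31 L


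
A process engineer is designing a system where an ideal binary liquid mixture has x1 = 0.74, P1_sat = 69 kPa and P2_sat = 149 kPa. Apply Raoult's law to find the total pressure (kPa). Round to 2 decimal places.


P = x1*P1_sat + x2*P2_sat
x2 = 1 - x1 = 1 - 0.74 = 0.26
P = 0.74*69 + 0.26*149
P = 51.06 + 38.74
P = 89.80 kPa


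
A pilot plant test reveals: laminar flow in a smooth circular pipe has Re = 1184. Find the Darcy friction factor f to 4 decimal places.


f = 64 / Re
f = 64 / 1184
f = 0.0541


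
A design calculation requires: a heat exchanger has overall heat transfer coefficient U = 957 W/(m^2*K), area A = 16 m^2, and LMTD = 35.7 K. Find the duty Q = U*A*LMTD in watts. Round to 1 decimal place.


Q = U * A * LMTD
Q = 957 * 16 * 35.7
Q = 546638.4 W


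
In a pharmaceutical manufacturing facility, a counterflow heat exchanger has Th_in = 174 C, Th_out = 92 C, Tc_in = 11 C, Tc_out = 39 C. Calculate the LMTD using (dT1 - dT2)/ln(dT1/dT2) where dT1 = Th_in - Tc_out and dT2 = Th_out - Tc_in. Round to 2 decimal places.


dT1 = Th_in - Tc_out = 174 - 39 = 135
dT2 = Th_out - Tc_in = 92 - 11 = 81
LMTD = (dT1 - dT2) / ln(dT1/dT2)
LMTD = (135 - 81) / ln(135/81)
LMTD = 105.71 K


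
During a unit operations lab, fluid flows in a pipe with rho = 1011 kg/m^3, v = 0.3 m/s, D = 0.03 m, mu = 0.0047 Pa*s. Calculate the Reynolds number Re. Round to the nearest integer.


Re = rho * v * D / mu
Re = 1011 * 0.3 * 0.03 / 0.0047
Re = 9.099 / 0.0047
Re = 1936


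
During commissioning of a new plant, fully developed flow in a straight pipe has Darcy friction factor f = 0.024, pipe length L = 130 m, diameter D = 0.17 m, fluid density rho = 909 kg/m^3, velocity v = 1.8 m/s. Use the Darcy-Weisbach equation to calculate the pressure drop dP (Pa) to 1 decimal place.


dP = f * (L/D) * (rho*v^2/2)
dP = 0.024 * (130/0.17) * (909*1.8^2/2)
L/D = 764.70588235
rho*v^2/2 = 909*3.24/2 = 1472.58
dP = 0.024 * 764.70588235 * 1472.58
dP = 27026.2 Pa


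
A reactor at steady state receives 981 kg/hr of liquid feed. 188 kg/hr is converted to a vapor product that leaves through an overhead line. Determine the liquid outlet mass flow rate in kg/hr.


Steady-state mass balance on the main outlet: F_out = F_in - F_removed
F_out = 981 - 188
F_out = 793 kg/hr


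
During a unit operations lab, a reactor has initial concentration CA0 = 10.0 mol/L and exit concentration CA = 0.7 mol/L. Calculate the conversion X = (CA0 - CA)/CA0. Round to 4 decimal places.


X = (CA0 - CA) / CA0
X = (10.0 - 0.7) / 10.0
X = 9.3 / 10.0
X = 0.9300


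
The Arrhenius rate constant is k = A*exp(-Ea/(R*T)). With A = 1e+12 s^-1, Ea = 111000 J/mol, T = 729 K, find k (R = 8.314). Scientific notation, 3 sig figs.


k = A * exp(-Ea/(R*T))
k = 1e+12 * exp(-111000 / (8.314 * 729))
k = 1e+12 * exp(-18.314094)
k = 1.11e+04


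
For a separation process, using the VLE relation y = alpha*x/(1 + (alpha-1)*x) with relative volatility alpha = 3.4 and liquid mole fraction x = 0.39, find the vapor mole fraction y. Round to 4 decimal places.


y = alpha*x / (1 + (alpha-1)*x)
y = 3.4*0.39 / (1 + (3.4-1)*0.39)
y = 1.326 / (1 + 0.936)
y = 1.326 / 1.936
y = 0.6849


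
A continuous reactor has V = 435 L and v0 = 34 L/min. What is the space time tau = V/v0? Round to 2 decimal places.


tau = V / v0
tau = 435 / 34
tau = 12.79 min


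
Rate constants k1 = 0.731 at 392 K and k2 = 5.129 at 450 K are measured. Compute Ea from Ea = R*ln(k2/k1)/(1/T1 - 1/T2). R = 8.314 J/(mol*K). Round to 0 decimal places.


Ea = R * ln(k2/k1) / (1/T1 - 1/T2)
ln(k2/k1) = ln(5.129/0.731) = 1.9482525
1/T1 - 1/T2 = 1/392 - 1/450 = 0.000328798186
Ea = 8.314 * 1.9482525 / 0.000328798186
Ea = 49264 J/mol


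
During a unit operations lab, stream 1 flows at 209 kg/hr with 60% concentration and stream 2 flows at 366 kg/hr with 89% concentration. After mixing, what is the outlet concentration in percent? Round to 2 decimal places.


Mass balance on solute: F1*x1 + F2*x2 = F3*x3
F3 = F1 + F2 = 209 + 366 = 575 kg/hr
x3 = (F1*x1 + F2*x2)/F3
x3 = (209*0.6 + 366*0.89) / 575
x3 = 78.46%


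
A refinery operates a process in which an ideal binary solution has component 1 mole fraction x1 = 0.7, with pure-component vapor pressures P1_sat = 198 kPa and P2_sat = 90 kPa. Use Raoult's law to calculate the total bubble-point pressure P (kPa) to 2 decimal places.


P = x1*P1_sat + x2*P2_sat
x2 = 1 - x1 = 1 - 0.7 = 0.3
P = 0.7*198 + 0.3*90
P = 138.6 + 27.0
P = 165.60 kPa


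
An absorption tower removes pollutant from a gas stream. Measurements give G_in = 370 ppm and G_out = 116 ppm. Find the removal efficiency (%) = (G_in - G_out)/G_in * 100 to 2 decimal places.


Efficiency = (G_in - G_out) / G_in * 100%
Efficiency = (370 - 116) / 370 * 100
Efficiency = 254 / 370 * 100
Efficiency = 68.65%


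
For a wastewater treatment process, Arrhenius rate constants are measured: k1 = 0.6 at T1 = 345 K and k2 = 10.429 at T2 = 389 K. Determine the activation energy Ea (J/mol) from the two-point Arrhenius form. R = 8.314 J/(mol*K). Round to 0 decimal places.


Ea = R * ln(k2/k1) / (1/T1 - 1/T2)
ln(k2/k1) = ln(10.429/0.6) = 2.855416
1/T1 - 1/T2 = 1/345 - 1/389 = 0.000327856637
Ea = 8.314 * 2.855416 / 0.000327856637
Ea = 72409 J/mol


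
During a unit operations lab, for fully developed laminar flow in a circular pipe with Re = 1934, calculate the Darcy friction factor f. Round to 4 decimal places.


f = 64 / Re
f = 64 / 1934
f = 0.0331


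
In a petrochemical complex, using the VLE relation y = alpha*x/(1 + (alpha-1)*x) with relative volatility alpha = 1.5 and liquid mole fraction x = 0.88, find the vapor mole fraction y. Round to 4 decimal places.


y = alpha*x / (1 + (alpha-1)*x)
y = 1.5*0.88 / (1 + (1.5-1)*0.88)
y = 1.32 / (1 + 0.44)
y = 1.32 / 1.44
y = 0.9167


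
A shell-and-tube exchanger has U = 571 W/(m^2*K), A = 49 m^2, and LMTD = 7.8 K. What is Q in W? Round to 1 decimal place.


Q = U * A * LMTD
Q = 571 * 49 * 7.8
Q = 218236.2 W


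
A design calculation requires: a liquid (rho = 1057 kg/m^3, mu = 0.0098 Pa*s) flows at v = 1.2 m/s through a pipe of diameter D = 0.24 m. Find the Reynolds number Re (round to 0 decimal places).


Re = rho * v * D / mu
Re = 1057 * 1.2 * 0.24 / 0.0098
Re = 304.416 / 0.0098
Re = 31063


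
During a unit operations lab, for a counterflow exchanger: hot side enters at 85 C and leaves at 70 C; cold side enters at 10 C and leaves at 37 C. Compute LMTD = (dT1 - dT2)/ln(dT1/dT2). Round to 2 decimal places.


dT1 = Th_in - Tc_out = 85 - 37 = 48
dT2 = Th_out - Tc_in = 70 - 10 = 60
LMTD = (dT1 - dT2) / ln(dT1/dT2)
LMTD = (48 - 60) / ln(48/60)
LMTD = 53.78 K


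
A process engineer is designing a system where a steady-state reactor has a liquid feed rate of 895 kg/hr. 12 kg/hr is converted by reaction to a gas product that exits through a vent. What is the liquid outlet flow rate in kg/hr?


Steady-state mass balance on the main outlet: F_out = F_in - F_removed
F_out = 895 - 12
F_out = 883 kg/hr


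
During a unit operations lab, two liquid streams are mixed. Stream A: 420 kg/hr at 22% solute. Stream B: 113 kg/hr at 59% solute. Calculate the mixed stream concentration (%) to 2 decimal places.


Mass balance on solute: F1*x1 + F2*x2 = F3*x3
F3 = F1 + F2 = 420 + 113 = 533 kg/hr
x3 = (F1*x1 + F2*x2)/F3
x3 = (420*0.22 + 113*0.59) / 533
x3 = 29.84%


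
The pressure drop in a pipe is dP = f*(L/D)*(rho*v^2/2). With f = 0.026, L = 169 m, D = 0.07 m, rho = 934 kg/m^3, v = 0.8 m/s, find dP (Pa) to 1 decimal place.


dP = f * (L/D) * (rho*v^2/2)
dP = 0.026 * (169/0.07) * (934*0.8^2/2)
L/D = 2414.28571429
rho*v^2/2 = 934*0.64/2 = 298.88
dP = 0.026 * 2414.28571429 * 298.88
dP = 18761.1 Pa


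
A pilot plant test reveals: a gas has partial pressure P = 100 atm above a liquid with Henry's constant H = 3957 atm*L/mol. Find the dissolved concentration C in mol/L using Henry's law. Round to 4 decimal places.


C = P / H
C = 100 / 3957
C = 0.0253 mol/L


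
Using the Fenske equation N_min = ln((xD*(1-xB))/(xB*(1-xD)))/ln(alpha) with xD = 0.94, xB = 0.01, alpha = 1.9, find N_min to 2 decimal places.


N_min = ln((xD*(1-xB))/(xB*(1-xD))) / ln(alpha)
Numerator inside ln: 0.9306 / 0.0006 = 1551.0
ln(1551.0) = 7.346655
ln(alpha) = ln(1.9) = 0.641854
N_min = 7.346655 / 0.641854 = 11.45


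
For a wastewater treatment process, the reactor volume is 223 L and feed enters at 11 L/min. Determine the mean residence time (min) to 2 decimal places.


tau = V / v0
tau = 223 / 11
tau = 20.27 min


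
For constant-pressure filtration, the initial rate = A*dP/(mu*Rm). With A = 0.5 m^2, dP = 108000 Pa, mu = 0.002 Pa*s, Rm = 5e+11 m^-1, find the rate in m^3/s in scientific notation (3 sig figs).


rate = A * dP / (mu * Rm)
rate = 0.5 * 108000 / (0.002 * 5e+11)
rate = 54000.0 / 1.000e+09
rate = 5.40e-05 m^3/s
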